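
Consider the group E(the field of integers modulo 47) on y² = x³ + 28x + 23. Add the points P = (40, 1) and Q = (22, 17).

(9, 8)

(40, 1) + (22, 17). λ = (17 - 1)/(22 - 40) ≡ 16/29 mod 47. 29⁻¹ ≡ 13 (mod 47), so λ ≡ 20.
  x = λ² - 40 - 22 = 400 - 62 ≡ 9; y = λ·(40 - 9) - 1 ≡ 8. → (9, 8)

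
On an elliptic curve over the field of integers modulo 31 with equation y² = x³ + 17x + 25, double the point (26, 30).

(18, 5)

tangent at (26, 30): λ = (3·26² + 17)/(2·30) ≡ 30/29. 29⁻¹ ≡ 15 (mod 31), so λ ≡ 30·15 ≡ 16.
  x = λ² - 26 - 26 = 256 - 52 ≡ 18; y = λ·(26 - 18) - 30 ≡ 5. → (18, 5)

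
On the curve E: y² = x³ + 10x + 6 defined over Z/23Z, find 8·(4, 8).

(10, 5)

Write G = (4, 8).
Repeated addition: build up to 8G.
2G: tangent at (4, 8): λ = (3·4² + 10)/(2·8) ≡ 12/16. 16⁻¹ ≡ 13 (mod 23), so λ ≡ 12·13 ≡ 18.
  x = λ² - 4 - 4 = 324 - 8 ≡ 17; y = λ·(4 - 17) - 8 ≡ 11. → (17, 11)
3G: (17, 11) + (4, 8). λ = (8 - 11)/(4 - 17) ≡ 20/10 mod 23. 10⁻¹ ≡ 7 (mod 23), so λ ≡ 2.
  x = λ² - 17 - 4 = 4 - 21 ≡ 6; y = λ·(17 - 6) - 11 ≡ 11. → (6, 11)
4G: (6, 11) + (4, 8). λ = (8 - 11)/(4 - 6) ≡ 20/21 mod 23. 21⁻¹ ≡ 11 (mod 23) since 21·11 = 231 ≡ 1, so λ ≡ 13.
  x = λ² - 6 - 4 = 169 - 10 ≡ 21; y = λ·(6 - 21) - 11 ≡ 1. → (21, 1)
5G: (21, 1) + (4, 8). λ = (8 - 1)/(4 - 21) ≡ 7/6 mod 23. 6⁻¹ ≡ 4 (mod 23), so λ ≡ 5.
  x = λ² - 21 - 4 = 25 - 25 ≡ 0; y = λ·(21 - 0) - 1 ≡ 12. → (0, 12)
6G: (0, 12) + (4, 8). λ = (8 - 12)/(4 - 0) ≡ 19/4 mod 23. 4⁻¹ ≡ 6 (mod 23), so λ ≡ 22.
  x = λ² - 0 - 4 = 484 - 4 ≡ 20; y = λ·(0 - 20) - 12 ≡ 8. → (20, 8)
7G: (20, 8) + (4, 8). λ = (8 - 8)/(4 - 20) ≡ 0/7 mod 23. 7⁻¹ ≡ 10 (mod 23), so λ ≡ 0.
  x = λ² - 20 - 4 = 0 - 24 ≡ 22; y = λ·(20 - 22) - 8 ≡ 15. → (22, 15)
8G: (22, 15) + (4, 8). λ = (8 - 15)/(4 - 22) ≡ 16/5 mod 23. 5⁻¹ ≡ 14 (mod 23), so λ ≡ 17.
  x = λ² - 22 - 4 = 289 - 26 ≡ 10; y = λ·(22 - 10) - 15 ≡ 5. → (10, 5)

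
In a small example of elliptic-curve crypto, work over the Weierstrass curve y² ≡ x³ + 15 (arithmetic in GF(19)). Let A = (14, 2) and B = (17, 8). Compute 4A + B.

(2, 2)

First 4A:
Repeated addition: build up to 4A.
2A: tangent at (14, 2): λ = (3·14² + 0)/(2·2) ≡ 18/4. 4⁻¹ ≡ 5 (mod 19) since 4·5 = 20 ≡ 1, so λ ≡ 18·5 ≡ 14.
  x = λ² - 14 - 14 = 196 - 28 ≡ 16; y = λ·(14 - 16) - 2 ≡ 8. → (16, 8)
3A: (16, 8) + (14, 2). λ = (2 - 8)/(14 - 16) ≡ 13/17 mod 19. 17⁻¹ ≡ 9 (mod 19), so λ ≡ 3.
  x = λ² - 16 - 14 = 9 - 30 ≡ 17; y = λ·(16 - 17) - 8 ≡ 8. → (17, 8)
4A: (17, 8) + (14, 2). λ = (2 - 8)/(14 - 17) ≡ 13/16 mod 19. 16⁻¹ ≡ 6 (mod 19) since 16·6 = 96 ≡ 1, so λ ≡ 2.
  x = λ² - 17 - 14 = 4 - 31 ≡ 11; y = λ·(17 - 11) - 8 ≡ 4. → (11, 4)
4A = (11, 4).
Finally 4A + B:
(11, 4) + (17, 8). λ = (8 - 4)/(17 - 11) ≡ 4/6 mod 19. 6⁻¹ ≡ 16 (mod 19) since 6·16 = 96 ≡ 1, so λ ≡ 7.
  x = λ² - 11 - 17 = 49 - 28 ≡ 2; y = λ·(11 - 2) - 4 ≡ 2. → (2, 2)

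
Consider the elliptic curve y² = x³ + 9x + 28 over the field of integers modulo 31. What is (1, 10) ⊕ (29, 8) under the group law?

(29, 23)

(1, 10) + (29, 8). λ = (8 - 10)/(29 - 1) ≡ 29/28 mod 31. 28⁻¹ ≡ 10 (mod 31), so λ ≡ 11.
  x = λ² - 1 - 29 = 121 - 30 ≡ 29; y = λ·(1 - 29) - 10 ≡ 23. → (29, 23)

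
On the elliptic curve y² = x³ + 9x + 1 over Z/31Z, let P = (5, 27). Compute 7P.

Repeated addition: build up to 7P.
2P: tangent at (5, 27): λ = (3·5² + 9)/(2·27) ≡ 22/23. 23⁻¹ ≡ 27 (mod 31) since 23·27 = 621 ≡ 1, so λ ≡ 22·27 ≡ 5.
  x = λ² - 5 - 5 = 25 - 10 ≡ 15; y = λ·(5 - 15) - 27 ≡ 16. → (15, 16)
3P: (15, 16) + (5, 27). λ = (27 - 16)/(5 - 15) ≡ 11/21 mod 31. 21⁻¹ ≡ 3 (mod 31), so λ ≡ 2.
  x = λ² - 15 - 5 = 4 - 20 ≡ 15; y = λ·(15 - 15) - 16 ≡ 15. → (15, 15)
4P: (15, 15) + (5, 27). λ = (27 - 15)/(5 - 15) ≡ 12/21 mod 31. 21⁻¹ ≡ 3 (mod 31), so λ ≡ 5.
  x = λ² - 15 - 5 = 25 - 20 ≡ 5; y = λ·(15 - 5) - 15 ≡ 4. → (5, 4)
5P: (5, 4) + (5, 27): same x and y₁ ≡ -y₂, so the sum is O.
6P: O + (5, 27) = (5, 27) (identity).
7P: tangent at (5, 27): λ = (3·5² + 9)/(2·27) ≡ 22/23. 23⁻¹ ≡ 27 (mod 31), so λ ≡ 22·27 ≡ 5.
  x = λ² - 5 - 5 = 25 - 10 ≡ 15; y = λ·(5 - 15) - 27 ≡ 16. → (15, 16)

(15, 16)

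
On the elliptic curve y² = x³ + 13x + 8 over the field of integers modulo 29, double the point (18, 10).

tangent at (18, 10): λ = (3·18² + 13)/(2·10) ≡ 28/20. 20⁻¹ ≡ 16 (mod 29) since 20·16 = 320 ≡ 1, so λ ≡ 28·16 ≡ 13.
  x = λ² - 18 - 18 = 169 - 36 ≡ 17; y = λ·(18 - 17) - 10 ≡ 3. → (17, 3)

(17, 3)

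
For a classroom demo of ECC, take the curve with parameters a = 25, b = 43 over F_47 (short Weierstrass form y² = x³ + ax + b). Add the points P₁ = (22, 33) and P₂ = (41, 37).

(8, 12)

(22, 33) + (41, 37). λ = (37 - 33)/(41 - 22) ≡ 4/19 mod 47. 19⁻¹ ≡ 5 (mod 47), so λ ≡ 20.
  x = λ² - 22 - 41 = 400 - 63 ≡ 8; y = λ·(22 - 8) - 33 ≡ 12. → (8, 12)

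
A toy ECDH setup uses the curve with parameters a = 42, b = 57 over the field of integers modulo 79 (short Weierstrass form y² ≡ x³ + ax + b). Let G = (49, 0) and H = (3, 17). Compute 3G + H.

(10, 56)

First 3G:
Repeated addition: build up to 3G.
2G: (49, 0) + (49, 0): same x and y₁ ≡ -y₂, so the sum is ∞.
3G: ∞ + (49, 0) = (49, 0) (identity).
3G = (49, 0).
Finally 3G + H:
(49, 0) + (3, 17). λ = (17 - 0)/(3 - 49) ≡ 17/33 mod 79. 33⁻¹ ≡ 12 (mod 79), so λ ≡ 46.
  x = λ² - 49 - 3 = 2116 - 52 ≡ 10; y = λ·(49 - 10) - 0 ≡ 56. → (10, 56)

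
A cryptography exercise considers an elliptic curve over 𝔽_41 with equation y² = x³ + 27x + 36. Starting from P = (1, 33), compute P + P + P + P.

(38, 25)

Double-and-add on 4 = (100)₂. Start with P = (1, 33) for the leading 1-bit.
double: tangent at (1, 33): λ = (3·1² + 27)/(2·33) ≡ 30/25. 25⁻¹ ≡ 23 (mod 41), so λ ≡ 30·23 ≡ 34.
  x = λ² - 1 - 1 = 1156 - 2 ≡ 6; y = λ·(1 - 6) - 33 ≡ 2. → (6, 2)
double: tangent at (6, 2): λ = (3·6² + 27)/(2·2) ≡ 12/4. 4⁻¹ ≡ 31 (mod 41) since 4·31 = 124 ≡ 1, so λ ≡ 12·31 ≡ 3.
  x = λ² - 6 - 6 = 9 - 12 ≡ 38; y = λ·(6 - 38) - 2 ≡ 25. → (38, 25)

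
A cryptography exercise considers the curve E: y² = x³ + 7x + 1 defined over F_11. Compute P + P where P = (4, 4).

(3, 7)

tangent at (4, 4): λ = (3·4² + 7)/(2·4) ≡ 0/8. 8⁻¹ ≡ 7 (mod 11), so λ ≡ 0·7 ≡ 0.
  x = λ² - 4 - 4 = 0 - 8 ≡ 3; y = λ·(4 - 3) - 4 ≡ 7. → (3, 7)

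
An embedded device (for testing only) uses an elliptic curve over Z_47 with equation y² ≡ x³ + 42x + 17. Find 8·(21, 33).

Write G = (21, 33).
Repeated addition: build up to 8G.
2G: tangent at (21, 33): λ = (3·21² + 42)/(2·33) ≡ 2/19. 19⁻¹ ≡ 5 (mod 47), so λ ≡ 2·5 ≡ 10.
  x = λ² - 21 - 21 = 100 - 42 ≡ 11; y = λ·(21 - 11) - 33 ≡ 20. → (11, 20)
3G: (11, 20) + (21, 33). λ = (33 - 20)/(21 - 11) ≡ 13/10 mod 47. 10⁻¹ ≡ 33 (mod 47) since 10·33 = 330 ≡ 1, so λ ≡ 6.
  x = λ² - 11 - 21 = 36 - 32 ≡ 4; y = λ·(11 - 4) - 20 ≡ 22. → (4, 22)
4G: (4, 22) + (21, 33). λ = (33 - 22)/(21 - 4) ≡ 11/17 mod 47. 17⁻¹ ≡ 36 (mod 47) since 17·36 = 612 ≡ 1, so λ ≡ 20.
  x = λ² - 4 - 21 = 400 - 25 ≡ 46; y = λ·(4 - 46) - 22 ≡ 31. → (46, 31)
5G: (46, 31) + (21, 33). λ = (33 - 31)/(21 - 46) ≡ 2/22 mod 47. 22⁻¹ ≡ 15 (mod 47), so λ ≡ 30.
  x = λ² - 46 - 21 = 900 - 67 ≡ 34; y = λ·(46 - 34) - 31 ≡ 0. → (34, 0)
6G: (34, 0) + (21, 33). λ = (33 - 0)/(21 - 34) ≡ 33/34 mod 47. 34⁻¹ ≡ 18 (mod 47), so λ ≡ 30.
  x = λ² - 34 - 21 = 900 - 55 ≡ 46; y = λ·(34 - 46) - 0 ≡ 16. → (46, 16)
7G: (46, 16) + (21, 33). λ = (33 - 16)/(21 - 46) ≡ 17/22 mod 47. 22⁻¹ ≡ 15 (mod 47), so λ ≡ 20.
  x = λ² - 46 - 21 = 400 - 67 ≡ 4; y = λ·(46 - 4) - 16 ≡ 25. → (4, 25)
8G: (4, 25) + (21, 33). λ = (33 - 25)/(21 - 4) ≡ 8/17 mod 47. 17⁻¹ ≡ 36 (mod 47) since 17·36 = 612 ≡ 1, so λ ≡ 6.
  x = λ² - 4 - 21 = 36 - 25 ≡ 11; y = λ·(4 - 11) - 25 ≡ 27. → (11, 27)

(11, 27)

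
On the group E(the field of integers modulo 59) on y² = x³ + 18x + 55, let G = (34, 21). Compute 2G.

tangent at (34, 21): λ = (3·34² + 18)/(2·21) ≡ 5/42. 42⁻¹ ≡ 52 (mod 59) since 42·52 = 2184 ≡ 1, so λ ≡ 5·52 ≡ 24.
  x = λ² - 34 - 34 = 576 - 68 ≡ 36; y = λ·(34 - 36) - 21 ≡ 49. → (36, 49)

(36, 49)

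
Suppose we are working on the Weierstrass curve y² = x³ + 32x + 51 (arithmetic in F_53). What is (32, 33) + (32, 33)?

(26, 42)

tangent at (32, 33): λ = (3·32² + 32)/(2·33) ≡ 30/13. 13⁻¹ ≡ 49 (mod 53) since 13·49 = 637 ≡ 1, so λ ≡ 30·49 ≡ 39.
  x = λ² - 32 - 32 = 1521 - 64 ≡ 26; y = λ·(32 - 26) - 33 ≡ 42. → (26, 42)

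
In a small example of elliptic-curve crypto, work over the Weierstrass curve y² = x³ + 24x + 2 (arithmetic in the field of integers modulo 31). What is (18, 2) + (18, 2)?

tangent at (18, 2): λ = (3·18² + 24)/(2·2) ≡ 4/4. 4⁻¹ ≡ 8 (mod 31), so λ ≡ 4·8 ≡ 1.
  x = λ² - 18 - 18 = 1 - 36 ≡ 27; y = λ·(18 - 27) - 2 ≡ 20. → (27, 20)

(27, 20)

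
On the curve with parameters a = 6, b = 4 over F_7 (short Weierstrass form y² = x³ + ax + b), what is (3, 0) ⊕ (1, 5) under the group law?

(3, 0) + (1, 5). λ = (5 - 0)/(1 - 3) ≡ 5/5 mod 7. 5⁻¹ ≡ 3 (mod 7) since 5·3 = 15 ≡ 1, so λ ≡ 1.
  x = λ² - 3 - 1 = 1 - 4 ≡ 4; y = λ·(3 - 4) - 0 ≡ 6. → (4, 6)

(4, 6)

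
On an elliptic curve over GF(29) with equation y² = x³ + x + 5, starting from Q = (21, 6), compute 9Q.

(7, 23)

Repeated addition: build up to 9Q.
2Q: tangent at (21, 6): λ = (3·21² + 1)/(2·6) ≡ 19/12. 12⁻¹ ≡ 17 (mod 29), so λ ≡ 19·17 ≡ 4.
  x = λ² - 21 - 21 = 16 - 42 ≡ 3; y = λ·(21 - 3) - 6 ≡ 8. → (3, 8)
3Q: (3, 8) + (21, 6). λ = (6 - 8)/(21 - 3) ≡ 27/18 mod 29. 18⁻¹ ≡ 21 (mod 29), so λ ≡ 16.
  x = λ² - 3 - 21 = 256 - 24 ≡ 0; y = λ·(3 - 0) - 8 ≡ 11. → (0, 11)
4Q: (0, 11) + (21, 6). λ = (6 - 11)/(21 - 0) ≡ 24/21 mod 29. 21⁻¹ ≡ 18 (mod 29) since 21·18 = 378 ≡ 1, so λ ≡ 26.
  x = λ² - 0 - 21 = 676 - 21 ≡ 17; y = λ·(0 - 17) - 11 ≡ 11. → (17, 11)
5Q: (17, 11) + (21, 6). λ = (6 - 11)/(21 - 17) ≡ 24/4 mod 29. 4⁻¹ ≡ 22 (mod 29), so λ ≡ 6.
  x = λ² - 17 - 21 = 36 - 38 ≡ 27; y = λ·(17 - 27) - 11 ≡ 16. → (27, 16)
6Q: (27, 16) + (21, 6). λ = (6 - 16)/(21 - 27) ≡ 19/23 mod 29. 23⁻¹ ≡ 24 (mod 29) since 23·24 = 552 ≡ 1, so λ ≡ 21.
  x = λ² - 27 - 21 = 441 - 48 ≡ 16; y = λ·(27 - 16) - 16 ≡ 12. → (16, 12)
7Q: (16, 12) + (21, 6). λ = (6 - 12)/(21 - 16) ≡ 23/5 mod 29. 5⁻¹ ≡ 6 (mod 29), so λ ≡ 22.
  x = λ² - 16 - 21 = 484 - 37 ≡ 12; y = λ·(16 - 12) - 12 ≡ 18. → (12, 18)
8Q: (12, 18) + (21, 6). λ = (6 - 18)/(21 - 12) ≡ 17/9 mod 29. 9⁻¹ ≡ 13 (mod 29) since 9·13 = 117 ≡ 1, so λ ≡ 18.
  x = λ² - 12 - 21 = 324 - 33 ≡ 1; y = λ·(12 - 1) - 18 ≡ 6. → (1, 6)
9Q: (1, 6) + (21, 6). λ = (6 - 6)/(21 - 1) ≡ 0/20 mod 29. 20⁻¹ ≡ 16 (mod 29), so λ ≡ 0.
  x = λ² - 1 - 21 = 0 - 22 ≡ 7; y = λ·(1 - 7) - 6 ≡ 23. → (7, 23)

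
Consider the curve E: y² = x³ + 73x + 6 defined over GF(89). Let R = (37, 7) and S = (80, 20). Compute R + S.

(37, 7) + (80, 20). λ = (20 - 7)/(80 - 37) ≡ 13/43 mod 89. 43⁻¹ ≡ 29 (mod 89) since 43·29 = 1247 ≡ 1, so λ ≡ 21.
  x = λ² - 37 - 80 = 441 - 117 ≡ 57; y = λ·(37 - 57) - 7 ≡ 18. → (57, 18)

(57, 18)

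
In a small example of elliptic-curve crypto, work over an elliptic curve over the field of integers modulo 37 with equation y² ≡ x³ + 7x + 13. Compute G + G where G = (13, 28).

(1, 24)

tangent at (13, 28): λ = (3·13² + 7)/(2·28) ≡ 33/19. 19⁻¹ ≡ 2 (mod 37) since 19·2 = 38 ≡ 1, so λ ≡ 33·2 ≡ 29.
  x = λ² - 13 - 13 = 841 - 26 ≡ 1; y = λ·(13 - 1) - 28 ≡ 24. → (1, 24)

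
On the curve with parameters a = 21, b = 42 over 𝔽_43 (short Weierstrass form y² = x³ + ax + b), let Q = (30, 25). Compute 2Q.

tangent at (30, 25): λ = (3·30² + 21)/(2·25) ≡ 12/7. 7⁻¹ ≡ 37 (mod 43) since 7·37 = 259 ≡ 1, so λ ≡ 12·37 ≡ 14.
  x = λ² - 30 - 30 = 196 - 60 ≡ 7; y = λ·(30 - 7) - 25 ≡ 39. → (7, 39)

(7, 39)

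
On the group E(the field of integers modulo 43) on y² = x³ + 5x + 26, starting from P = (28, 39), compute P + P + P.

Repeated addition: build up to 3P.
2P: tangent at (28, 39): λ = (3·28² + 5)/(2·39) ≡ 35/35. 35⁻¹ ≡ 16 (mod 43), so λ ≡ 35·16 ≡ 1.
  x = λ² - 28 - 28 = 1 - 56 ≡ 31; y = λ·(28 - 31) - 39 ≡ 1. → (31, 1)
3P: (31, 1) + (28, 39). λ = (39 - 1)/(28 - 31) ≡ 38/40 mod 43. 40⁻¹ ≡ 14 (mod 43), so λ ≡ 16.
  x = λ² - 31 - 28 = 256 - 59 ≡ 25; y = λ·(31 - 25) - 1 ≡ 9. → (25, 9)

(25, 9)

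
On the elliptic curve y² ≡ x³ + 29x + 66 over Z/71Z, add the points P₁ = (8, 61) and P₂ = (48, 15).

(8, 61) + (48, 15). λ = (15 - 61)/(48 - 8) ≡ 25/40 mod 71. 40⁻¹ ≡ 16 (mod 71) since 40·16 = 640 ≡ 1, so λ ≡ 45.
  x = λ² - 8 - 48 = 2025 - 56 ≡ 52; y = λ·(8 - 52) - 61 ≡ 18. → (52, 18)

(52, 18)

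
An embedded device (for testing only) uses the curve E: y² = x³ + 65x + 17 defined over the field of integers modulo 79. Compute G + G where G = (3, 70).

(25, 60)

tangent at (3, 70): λ = (3·3² + 65)/(2·70) ≡ 13/61. 61⁻¹ ≡ 57 (mod 79) since 61·57 = 3477 ≡ 1, so λ ≡ 13·57 ≡ 30.
  x = λ² - 3 - 3 = 900 - 6 ≡ 25; y = λ·(3 - 25) - 70 ≡ 60. → (25, 60)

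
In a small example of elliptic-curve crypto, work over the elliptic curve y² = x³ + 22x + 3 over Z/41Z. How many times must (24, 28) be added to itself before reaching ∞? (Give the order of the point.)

2P: tangent at (24, 28): λ = (3·24² + 22)/(2·28) ≡ 28/15. 15⁻¹ ≡ 11 (mod 41) since 15·11 = 165 ≡ 1, so λ ≡ 28·11 ≡ 21.
  x = λ² - 24 - 24 = 441 - 48 ≡ 24; y = λ·(24 - 24) - 28 ≡ 13. → (24, 13)
3P: (24, 13) + (24, 28): same x and y₁ ≡ -y₂, so the sum is ∞.
3P = ∞, so the order is 3.

3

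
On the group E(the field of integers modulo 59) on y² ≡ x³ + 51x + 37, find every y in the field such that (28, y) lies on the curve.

x³ + 51x + 37 = 23417 ≡ 53 (mod 59).
Square roots of 53 mod 59: 17 and 42 (since 17² = 289 ≡ 53).

17, 42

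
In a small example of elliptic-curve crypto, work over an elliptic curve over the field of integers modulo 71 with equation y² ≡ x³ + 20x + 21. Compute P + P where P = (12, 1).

tangent at (12, 1): λ = (3·12² + 20)/(2·1) ≡ 26/2. 2⁻¹ ≡ 36 (mod 71) since 2·36 = 72 ≡ 1, so λ ≡ 26·36 ≡ 13.
  x = λ² - 12 - 12 = 169 - 24 ≡ 3; y = λ·(12 - 3) - 1 ≡ 45. → (3, 45)

(3, 45)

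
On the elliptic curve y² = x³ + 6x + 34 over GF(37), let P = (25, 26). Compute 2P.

(36, 8)

tangent at (25, 26): λ = (3·25² + 6)/(2·26) ≡ 31/15. 15⁻¹ ≡ 5 (mod 37), so λ ≡ 31·5 ≡ 7.
  x = λ² - 25 - 25 = 49 - 50 ≡ 36; y = λ·(25 - 36) - 26 ≡ 8. → (36, 8)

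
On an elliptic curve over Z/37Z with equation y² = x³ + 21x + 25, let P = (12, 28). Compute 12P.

Double-and-add on 12 = (1100)₂. Start with P = (12, 28) for the leading 1-bit.
double: tangent at (12, 28): λ = (3·12² + 21)/(2·28) ≡ 9/19. 19⁻¹ ≡ 2 (mod 37) since 19·2 = 38 ≡ 1, so λ ≡ 9·2 ≡ 18.
  x = λ² - 12 - 12 = 324 - 24 ≡ 4; y = λ·(12 - 4) - 28 ≡ 5. → (4, 5)
add P: (4, 5) + (12, 28). λ = (28 - 5)/(12 - 4) ≡ 23/8 mod 37. 8⁻¹ ≡ 14 (mod 37), so λ ≡ 26.
  x = λ² - 4 - 12 = 676 - 16 ≡ 31; y = λ·(4 - 31) - 5 ≡ 33. → (31, 33)
double: tangent at (31, 33): λ = (3·31² + 21)/(2·33) ≡ 18/29. 29⁻¹ ≡ 23 (mod 37), so λ ≡ 18·23 ≡ 7.
  x = λ² - 31 - 31 = 49 - 62 ≡ 24; y = λ·(31 - 24) - 33 ≡ 16. → (24, 16)
double: tangent at (24, 16): λ = (3·24² + 21)/(2·16) ≡ 10/32. 32⁻¹ ≡ 22 (mod 37), so λ ≡ 10·22 ≡ 35.
  x = λ² - 24 - 24 = 1225 - 48 ≡ 30; y = λ·(24 - 30) - 16 ≡ 33. → (30, 33)

(30, 33)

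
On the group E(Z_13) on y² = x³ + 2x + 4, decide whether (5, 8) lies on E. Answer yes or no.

y² = 8² ≡ 12; x³ + 2x + 4 = 139 ≡ 9 (mod 13). 12 ≠ 9.

no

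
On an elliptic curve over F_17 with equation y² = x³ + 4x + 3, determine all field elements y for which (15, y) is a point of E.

2, 15

x³ + 4x + 3 = 3438 ≡ 4 (mod 17).
Square roots of 4 mod 17: 2 and 15 (since 2² = 4 ≡ 4).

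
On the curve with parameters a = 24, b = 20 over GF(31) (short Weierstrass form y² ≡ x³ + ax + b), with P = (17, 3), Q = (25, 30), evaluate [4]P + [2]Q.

(24, 25)

First 4P:
Double-and-add on 4 = (100)₂. Start with P = (17, 3) for the leading 1-bit.
double: tangent at (17, 3): λ = (3·17² + 24)/(2·3) ≡ 23/6. 6⁻¹ ≡ 26 (mod 31) since 6·26 = 156 ≡ 1, so λ ≡ 23·26 ≡ 9.
  x = λ² - 17 - 17 = 81 - 34 ≡ 16; y = λ·(17 - 16) - 3 ≡ 6. → (16, 6)
double: tangent at (16, 6): λ = (3·16² + 24)/(2·6) ≡ 17/12. 12⁻¹ ≡ 13 (mod 31), so λ ≡ 17·13 ≡ 4.
  x = λ² - 16 - 16 = 16 - 32 ≡ 15; y = λ·(16 - 15) - 6 ≡ 29. → (15, 29)
4P = (15, 29).
Next 2Q:
Repeated addition: build up to 2Q.
2Q: tangent at (25, 30): λ = (3·25² + 24)/(2·30) ≡ 8/29. 29⁻¹ ≡ 15 (mod 31) since 29·15 = 435 ≡ 1, so λ ≡ 8·15 ≡ 27.
  x = λ² - 25 - 25 = 729 - 50 ≡ 28; y = λ·(25 - 28) - 30 ≡ 13. → (28, 13)
2Q = (28, 13).
Finally 4P + 2Q:
(15, 29) + (28, 13). λ = (13 - 29)/(28 - 15) ≡ 15/13 mod 31. 13⁻¹ ≡ 12 (mod 31) since 13·12 = 156 ≡ 1, so λ ≡ 25.
  x = λ² - 15 - 28 = 625 - 43 ≡ 24; y = λ·(15 - 24) - 29 ≡ 25. → (24, 25)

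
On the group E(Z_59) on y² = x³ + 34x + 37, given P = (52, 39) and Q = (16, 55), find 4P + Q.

First 4P:
Double-and-add on 4 = (100)₂. Start with P = (52, 39) for the leading 1-bit.
double: tangent at (52, 39): λ = (3·52² + 34)/(2·39) ≡ 4/19. 19⁻¹ ≡ 28 (mod 59) since 19·28 = 532 ≡ 1, so λ ≡ 4·28 ≡ 53.
  x = λ² - 52 - 52 = 2809 - 104 ≡ 50; y = λ·(52 - 50) - 39 ≡ 8. → (50, 8)
double: tangent at (50, 8): λ = (3·50² + 34)/(2·8) ≡ 41/16. 16⁻¹ ≡ 48 (mod 59), so λ ≡ 41·48 ≡ 21.
  x = λ² - 50 - 50 = 441 - 100 ≡ 46; y = λ·(50 - 46) - 8 ≡ 17. → (46, 17)
4P = (46, 17).
Finally 4P + Q:
(46, 17) + (16, 55). λ = (55 - 17)/(16 - 46) ≡ 38/29 mod 59. 29⁻¹ ≡ 57 (mod 59), so λ ≡ 42.
  x = λ² - 46 - 16 = 1764 - 62 ≡ 50; y = λ·(46 - 50) - 17 ≡ 51. → (50, 51)

(50, 51)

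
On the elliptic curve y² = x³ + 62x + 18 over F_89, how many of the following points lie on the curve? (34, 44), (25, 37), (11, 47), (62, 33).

(34, 44): 44² ≡ 67, rhs ≡ 45 → off.
(25, 37): 37² ≡ 34, rhs ≡ 16 → off.
(11, 47): 47² ≡ 73, rhs ≡ 73 → on.
(62, 33): 33² ≡ 21, rhs ≡ 21 → on.

2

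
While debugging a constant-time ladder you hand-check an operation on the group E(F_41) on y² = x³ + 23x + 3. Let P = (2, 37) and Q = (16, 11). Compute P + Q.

(2, 37) + (16, 11). λ = (11 - 37)/(16 - 2) ≡ 15/14 mod 41. 14⁻¹ ≡ 3 (mod 41) since 14·3 = 42 ≡ 1, so λ ≡ 4.
  x = λ² - 2 - 16 = 16 - 18 ≡ 39; y = λ·(2 - 39) - 37 ≡ 20. → (39, 20)

(39, 20)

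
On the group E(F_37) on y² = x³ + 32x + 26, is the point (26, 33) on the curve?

no

y² = 33² ≡ 16; x³ + 32x + 26 = 18434 ≡ 8 (mod 37). 16 ≠ 8.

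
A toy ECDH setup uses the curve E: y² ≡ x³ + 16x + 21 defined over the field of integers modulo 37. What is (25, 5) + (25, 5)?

tangent at (25, 5): λ = (3·25² + 16)/(2·5) ≡ 4/10. 10⁻¹ ≡ 26 (mod 37), so λ ≡ 4·26 ≡ 30.
  x = λ² - 25 - 25 = 900 - 50 ≡ 36; y = λ·(25 - 36) - 5 ≡ 35. → (36, 35)

(36, 35)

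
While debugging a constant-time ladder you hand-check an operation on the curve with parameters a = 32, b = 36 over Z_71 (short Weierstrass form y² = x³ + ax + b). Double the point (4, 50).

(4, 21)

tangent at (4, 50): λ = (3·4² + 32)/(2·50) ≡ 9/29. 29⁻¹ ≡ 49 (mod 71), so λ ≡ 9·49 ≡ 15.
  x = λ² - 4 - 4 = 225 - 8 ≡ 4; y = λ·(4 - 4) - 50 ≡ 21. → (4, 21)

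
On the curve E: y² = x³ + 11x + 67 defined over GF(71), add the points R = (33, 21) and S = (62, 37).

(56, 52)

(33, 21) + (62, 37). λ = (37 - 21)/(62 - 33) ≡ 16/29 mod 71. 29⁻¹ ≡ 49 (mod 71), so λ ≡ 3.
  x = λ² - 33 - 62 = 9 - 95 ≡ 56; y = λ·(33 - 56) - 21 ≡ 52. → (56, 52)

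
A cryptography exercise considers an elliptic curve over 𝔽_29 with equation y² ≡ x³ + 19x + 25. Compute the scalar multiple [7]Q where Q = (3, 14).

(28, 11)

Double-and-add on 7 = (111)₂. Start with Q = (3, 14) for the leading 1-bit.
double: tangent at (3, 14): λ = (3·3² + 19)/(2·14) ≡ 17/28. 28⁻¹ ≡ 28 (mod 29), so λ ≡ 17·28 ≡ 12.
  x = λ² - 3 - 3 = 144 - 6 ≡ 22; y = λ·(3 - 22) - 14 ≡ 19. → (22, 19)
add Q: (22, 19) + (3, 14). λ = (14 - 19)/(3 - 22) ≡ 24/10 mod 29. 10⁻¹ ≡ 3 (mod 29), so λ ≡ 14.
  x = λ² - 22 - 3 = 196 - 25 ≡ 26; y = λ·(22 - 26) - 19 ≡ 12. → (26, 12)
double: tangent at (26, 12): λ = (3·26² + 19)/(2·12) ≡ 17/24. 24⁻¹ ≡ 23 (mod 29), so λ ≡ 17·23 ≡ 14.
  x = λ² - 26 - 26 = 196 - 52 ≡ 28; y = λ·(26 - 28) - 12 ≡ 18. → (28, 18)
add Q: (28, 18) + (3, 14). λ = (14 - 18)/(3 - 28) ≡ 25/4 mod 29. 4⁻¹ ≡ 22 (mod 29) since 4·22 = 88 ≡ 1, so λ ≡ 28.
  x = λ² - 28 - 3 = 784 - 31 ≡ 28; y = λ·(28 - 28) - 18 ≡ 11. → (28, 11)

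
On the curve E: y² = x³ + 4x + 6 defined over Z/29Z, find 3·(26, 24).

Write P = (26, 24).
Repeated addition: build up to 3P.
2P: tangent at (26, 24): λ = (3·26² + 4)/(2·24) ≡ 2/19. 19⁻¹ ≡ 26 (mod 29), so λ ≡ 2·26 ≡ 23.
  x = λ² - 26 - 26 = 529 - 52 ≡ 13; y = λ·(26 - 13) - 24 ≡ 14. → (13, 14)
3P: (13, 14) + (26, 24). λ = (24 - 14)/(26 - 13) ≡ 10/13 mod 29. 13⁻¹ ≡ 9 (mod 29) since 13·9 = 117 ≡ 1, so λ ≡ 3.
  x = λ² - 13 - 26 = 9 - 39 ≡ 28; y = λ·(13 - 28) - 14 ≡ 28. → (28, 28)

(28, 28)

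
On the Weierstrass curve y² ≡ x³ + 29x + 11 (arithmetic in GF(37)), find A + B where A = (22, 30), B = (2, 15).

(22, 30) + (2, 15). λ = (15 - 30)/(2 - 22) ≡ 22/17 mod 37. 17⁻¹ ≡ 24 (mod 37), so λ ≡ 10.
  x = λ² - 22 - 2 = 100 - 24 ≡ 2; y = λ·(22 - 2) - 30 ≡ 22. → (2, 22)

(2, 22)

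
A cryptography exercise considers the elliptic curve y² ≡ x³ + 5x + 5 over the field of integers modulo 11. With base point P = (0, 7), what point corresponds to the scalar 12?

Double-and-add on 12 = (1100)₂. Start with P = (0, 7) for the leading 1-bit.
double: tangent at (0, 7): λ = (3·0² + 5)/(2·7) ≡ 5/3. 3⁻¹ ≡ 4 (mod 11) since 3·4 = 12 ≡ 1, so λ ≡ 5·4 ≡ 9.
  x = λ² - 0 - 0 = 81 - 0 ≡ 4; y = λ·(0 - 4) - 7 ≡ 1. → (4, 1)
add P: (4, 1) + (0, 7). λ = (7 - 1)/(0 - 4) ≡ 6/7 mod 11. 7⁻¹ ≡ 8 (mod 11) since 7·8 = 56 ≡ 1, so λ ≡ 4.
  x = λ² - 4 - 0 = 16 - 4 ≡ 1; y = λ·(4 - 1) - 1 ≡ 0. → (1, 0)
double: (1, 0) + (1, 0): same x and y₁ ≡ -y₂, so the sum is 𝒪.
double: 𝒪 + 𝒪 = 𝒪 (identity).

O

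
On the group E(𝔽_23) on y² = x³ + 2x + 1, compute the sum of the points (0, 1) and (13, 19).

(16, 14)

(0, 1) + (13, 19). λ = (19 - 1)/(13 - 0) ≡ 18/13 mod 23. 13⁻¹ ≡ 16 (mod 23), so λ ≡ 12.
  x = λ² - 0 - 13 = 144 - 13 ≡ 16; y = λ·(0 - 16) - 1 ≡ 14. → (16, 14)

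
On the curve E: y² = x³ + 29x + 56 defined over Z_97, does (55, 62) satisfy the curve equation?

no

y² = 62² ≡ 61; x³ + 29x + 56 = 168026 ≡ 22 (mod 97). 61 ≠ 22.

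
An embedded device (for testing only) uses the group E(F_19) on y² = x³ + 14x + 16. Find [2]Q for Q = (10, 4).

(16, 17)

tangent at (10, 4): λ = (3·10² + 14)/(2·4) ≡ 10/8. 8⁻¹ ≡ 12 (mod 19), so λ ≡ 10·12 ≡ 6.
  x = λ² - 10 - 10 = 36 - 20 ≡ 16; y = λ·(10 - 16) - 4 ≡ 17. → (16, 17)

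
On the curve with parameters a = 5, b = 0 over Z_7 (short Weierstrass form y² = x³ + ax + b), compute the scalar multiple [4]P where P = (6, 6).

Double-and-add on 4 = (100)₂. Start with P = (6, 6) for the leading 1-bit.
double: tangent at (6, 6): λ = (3·6² + 5)/(2·6) ≡ 1/5. 5⁻¹ ≡ 3 (mod 7), so λ ≡ 1·3 ≡ 3.
  x = λ² - 6 - 6 = 9 - 12 ≡ 4; y = λ·(6 - 4) - 6 ≡ 0. → (4, 0)
double: (4, 0) + (4, 0): same x and y₁ ≡ -y₂, so the sum is O.

O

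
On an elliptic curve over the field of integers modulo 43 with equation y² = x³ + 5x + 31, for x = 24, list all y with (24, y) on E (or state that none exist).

0

x³ + 5x + 31 = 13975 ≡ 0 (mod 43).
Only y = 0 satisfies y² ≡ 0.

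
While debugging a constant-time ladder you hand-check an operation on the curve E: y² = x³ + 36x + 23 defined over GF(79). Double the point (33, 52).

tangent at (33, 52): λ = (3·33² + 36)/(2·52) ≡ 64/25. 25⁻¹ ≡ 19 (mod 79), so λ ≡ 64·19 ≡ 31.
  x = λ² - 33 - 33 = 961 - 66 ≡ 26; y = λ·(33 - 26) - 52 ≡ 7. → (26, 7)

(26, 7)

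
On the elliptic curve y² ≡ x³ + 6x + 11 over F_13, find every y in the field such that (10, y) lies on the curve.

none

x³ + 6x + 11 = 1071 ≡ 5 (mod 13).
5 is a non-residue mod 13; no y exists.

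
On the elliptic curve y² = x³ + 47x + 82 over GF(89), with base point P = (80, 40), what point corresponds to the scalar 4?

Repeated addition: build up to 4P.
2P: tangent at (80, 40): λ = (3·80² + 47)/(2·40) ≡ 23/80. 80⁻¹ ≡ 79 (mod 89), so λ ≡ 23·79 ≡ 37.
  x = λ² - 80 - 80 = 1369 - 160 ≡ 52; y = λ·(80 - 52) - 40 ≡ 17. → (52, 17)
3P: (52, 17) + (80, 40). λ = (40 - 17)/(80 - 52) ≡ 23/28 mod 89. 28⁻¹ ≡ 35 (mod 89), so λ ≡ 4.
  x = λ² - 52 - 80 = 16 - 132 ≡ 62; y = λ·(52 - 62) - 17 ≡ 32. → (62, 32)
4P: (62, 32) + (80, 40). λ = (40 - 32)/(80 - 62) ≡ 8/18 mod 89. 18⁻¹ ≡ 5 (mod 89), so λ ≡ 40.
  x = λ² - 62 - 80 = 1600 - 142 ≡ 34; y = λ·(62 - 34) - 32 ≡ 20. → (34, 20)

(34, 20)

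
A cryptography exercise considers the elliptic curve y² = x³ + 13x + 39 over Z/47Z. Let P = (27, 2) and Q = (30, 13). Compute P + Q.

(27, 2) + (30, 13). λ = (13 - 2)/(30 - 27) ≡ 11/3 mod 47. 3⁻¹ ≡ 16 (mod 47), so λ ≡ 35.
  x = λ² - 27 - 30 = 1225 - 57 ≡ 40; y = λ·(27 - 40) - 2 ≡ 13. → (40, 13)

(40, 13)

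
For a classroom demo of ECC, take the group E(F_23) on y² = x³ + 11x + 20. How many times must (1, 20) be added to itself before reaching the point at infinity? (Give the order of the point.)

2P: tangent at (1, 20): λ = (3·1² + 11)/(2·20) ≡ 14/17. 17⁻¹ ≡ 19 (mod 23), so λ ≡ 14·19 ≡ 13.
  x = λ² - 1 - 1 = 169 - 2 ≡ 6; y = λ·(1 - 6) - 20 ≡ 7. → (6, 7)
3P: (6, 7) + (1, 20). λ = (20 - 7)/(1 - 6) ≡ 13/18 mod 23. 18⁻¹ ≡ 9 (mod 23) since 18·9 = 162 ≡ 1, so λ ≡ 2.
  x = λ² - 6 - 1 = 4 - 7 ≡ 20; y = λ·(6 - 20) - 7 ≡ 11. → (20, 11)
4P: (20, 11) + (1, 20). λ = (20 - 11)/(1 - 20) ≡ 9/4 mod 23. 4⁻¹ ≡ 6 (mod 23), so λ ≡ 8.
  x = λ² - 20 - 1 = 64 - 21 ≡ 20; y = λ·(20 - 20) - 11 ≡ 12. → (20, 12)
5P: (20, 12) + (1, 20). λ = (20 - 12)/(1 - 20) ≡ 8/4 mod 23. 4⁻¹ ≡ 6 (mod 23), so λ ≡ 2.
  x = λ² - 20 - 1 = 4 - 21 ≡ 6; y = λ·(20 - 6) - 12 ≡ 16. → (6, 16)
6P: (6, 16) + (1, 20). λ = (20 - 16)/(1 - 6) ≡ 4/18 mod 23. 18⁻¹ ≡ 9 (mod 23), so λ ≡ 13.
  x = λ² - 6 - 1 = 169 - 7 ≡ 1; y = λ·(6 - 1) - 16 ≡ 3. → (1, 3)
7P: (1, 3) + (1, 20): same x and y₁ ≡ -y₂, so the sum is the point at infinity.
7P = the point at infinity, so the order is 7.

7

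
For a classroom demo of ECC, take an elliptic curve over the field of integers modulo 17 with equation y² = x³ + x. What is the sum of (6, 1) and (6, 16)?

The two points share x = 6 and their y-coordinates satisfy 1 + 16 ≡ 0 (mod 17), so they are inverses. Their sum is ∞.

O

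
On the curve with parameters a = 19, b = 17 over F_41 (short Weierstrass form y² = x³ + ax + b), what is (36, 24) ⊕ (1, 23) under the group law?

(12, 13)

(36, 24) + (1, 23). λ = (23 - 24)/(1 - 36) ≡ 40/6 mod 41. 6⁻¹ ≡ 7 (mod 41) since 6·7 = 42 ≡ 1, so λ ≡ 34.
  x = λ² - 36 - 1 = 1156 - 37 ≡ 12; y = λ·(36 - 12) - 24 ≡ 13. → (12, 13)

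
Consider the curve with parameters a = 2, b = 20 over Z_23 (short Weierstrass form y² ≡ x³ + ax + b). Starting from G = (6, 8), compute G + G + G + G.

Repeated addition: build up to 4G.
2G: tangent at (6, 8): λ = (3·6² + 2)/(2·8) ≡ 18/16. 16⁻¹ ≡ 13 (mod 23) since 16·13 = 208 ≡ 1, so λ ≡ 18·13 ≡ 4.
  x = λ² - 6 - 6 = 16 - 12 ≡ 4; y = λ·(6 - 4) - 8 ≡ 0. → (4, 0)
3G: (4, 0) + (6, 8). λ = (8 - 0)/(6 - 4) ≡ 8/2 mod 23. 2⁻¹ ≡ 12 (mod 23), so λ ≡ 4.
  x = λ² - 4 - 6 = 16 - 10 ≡ 6; y = λ·(4 - 6) - 0 ≡ 15. → (6, 15)
4G: (6, 15) + (6, 8): same x and y₁ ≡ -y₂, so the sum is O.

O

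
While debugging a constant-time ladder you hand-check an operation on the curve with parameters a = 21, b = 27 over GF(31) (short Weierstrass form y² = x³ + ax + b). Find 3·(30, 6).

(5, 3)

Write G = (30, 6).
Repeated addition: build up to 3G.
2G: tangent at (30, 6): λ = (3·30² + 21)/(2·6) ≡ 24/12. 12⁻¹ ≡ 13 (mod 31), so λ ≡ 24·13 ≡ 2.
  x = λ² - 30 - 30 = 4 - 60 ≡ 6; y = λ·(30 - 6) - 6 ≡ 11. → (6, 11)
3G: (6, 11) + (30, 6). λ = (6 - 11)/(30 - 6) ≡ 26/24 mod 31. 24⁻¹ ≡ 22 (mod 31) since 24·22 = 528 ≡ 1, so λ ≡ 14.
  x = λ² - 6 - 30 = 196 - 36 ≡ 5; y = λ·(6 - 5) - 11 ≡ 3. → (5, 3)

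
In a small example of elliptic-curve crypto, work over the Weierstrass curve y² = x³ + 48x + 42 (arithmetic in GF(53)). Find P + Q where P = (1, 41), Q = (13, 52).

(1, 41) + (13, 52). λ = (52 - 41)/(13 - 1) ≡ 11/12 mod 53. 12⁻¹ ≡ 31 (mod 53), so λ ≡ 23.
  x = λ² - 1 - 13 = 529 - 14 ≡ 38; y = λ·(1 - 38) - 41 ≡ 9. → (38, 9)

(38, 9)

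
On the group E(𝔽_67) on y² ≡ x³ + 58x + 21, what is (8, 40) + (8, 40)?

(66, 30)

tangent at (8, 40): λ = (3·8² + 58)/(2·40) ≡ 49/13. 13⁻¹ ≡ 31 (mod 67) since 13·31 = 403 ≡ 1, so λ ≡ 49·31 ≡ 45.
  x = λ² - 8 - 8 = 2025 - 16 ≡ 66; y = λ·(8 - 66) - 40 ≡ 30. → (66, 30)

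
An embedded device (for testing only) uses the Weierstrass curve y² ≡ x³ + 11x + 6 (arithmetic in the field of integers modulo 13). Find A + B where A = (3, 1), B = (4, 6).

(5, 2)

(3, 1) + (4, 6). λ = (6 - 1)/(4 - 3) ≡ 5/1 mod 13. 1⁻¹ ≡ 1 (mod 13), so λ ≡ 5.
  x = λ² - 3 - 4 = 25 - 7 ≡ 5; y = λ·(3 - 5) - 1 ≡ 2. → (5, 2)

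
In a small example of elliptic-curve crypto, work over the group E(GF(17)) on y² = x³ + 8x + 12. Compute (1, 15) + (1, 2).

The two points share x = 1 and their y-coordinates satisfy 15 + 2 ≡ 0 (mod 17), so they are inverses. Their sum is O.

O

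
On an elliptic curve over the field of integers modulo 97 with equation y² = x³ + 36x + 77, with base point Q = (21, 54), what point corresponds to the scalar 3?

(78, 10)

Repeated addition: build up to 3Q.
2Q: tangent at (21, 54): λ = (3·21² + 36)/(2·54) ≡ 1/11. 11⁻¹ ≡ 53 (mod 97), so λ ≡ 1·53 ≡ 53.
  x = λ² - 21 - 21 = 2809 - 42 ≡ 51; y = λ·(21 - 51) - 54 ≡ 5. → (51, 5)
3Q: (51, 5) + (21, 54). λ = (54 - 5)/(21 - 51) ≡ 49/67 mod 97. 67⁻¹ ≡ 42 (mod 97), so λ ≡ 21.
  x = λ² - 51 - 21 = 441 - 72 ≡ 78; y = λ·(51 - 78) - 5 ≡ 10. → (78, 10)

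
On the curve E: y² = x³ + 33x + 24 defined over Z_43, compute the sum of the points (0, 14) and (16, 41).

(28, 14)

(0, 14) + (16, 41). λ = (41 - 14)/(16 - 0) ≡ 27/16 mod 43. 16⁻¹ ≡ 35 (mod 43) since 16·35 = 560 ≡ 1, so λ ≡ 42.
  x = λ² - 0 - 16 = 1764 - 16 ≡ 28; y = λ·(0 - 28) - 14 ≡ 14. → (28, 14)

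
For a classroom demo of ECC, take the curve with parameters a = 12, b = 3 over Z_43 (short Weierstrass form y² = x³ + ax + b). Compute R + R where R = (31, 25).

(28, 24)

tangent at (31, 25): λ = (3·31² + 12)/(2·25) ≡ 14/7. 7⁻¹ ≡ 37 (mod 43) since 7·37 = 259 ≡ 1, so λ ≡ 14·37 ≡ 2.
  x = λ² - 31 - 31 = 4 - 62 ≡ 28; y = λ·(31 - 28) - 25 ≡ 24. → (28, 24)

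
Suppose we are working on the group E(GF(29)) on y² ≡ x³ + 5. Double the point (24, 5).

(1, 8)

tangent at (24, 5): λ = (3·24² + 0)/(2·5) ≡ 17/10. 10⁻¹ ≡ 3 (mod 29), so λ ≡ 17·3 ≡ 22.
  x = λ² - 24 - 24 = 484 - 48 ≡ 1; y = λ·(24 - 1) - 5 ≡ 8. → (1, 8)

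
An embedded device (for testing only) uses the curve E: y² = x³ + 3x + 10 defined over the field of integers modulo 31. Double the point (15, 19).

tangent at (15, 19): λ = (3·15² + 3)/(2·19) ≡ 27/7. 7⁻¹ ≡ 9 (mod 31), so λ ≡ 27·9 ≡ 26.
  x = λ² - 15 - 15 = 676 - 30 ≡ 26; y = λ·(15 - 26) - 19 ≡ 5. → (26, 5)

(26, 5)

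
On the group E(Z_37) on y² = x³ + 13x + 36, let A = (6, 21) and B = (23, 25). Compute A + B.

(11, 17)

(6, 21) + (23, 25). λ = (25 - 21)/(23 - 6) ≡ 4/17 mod 37. 17⁻¹ ≡ 24 (mod 37), so λ ≡ 22.
  x = λ² - 6 - 23 = 484 - 29 ≡ 11; y = λ·(6 - 11) - 21 ≡ 17. → (11, 17)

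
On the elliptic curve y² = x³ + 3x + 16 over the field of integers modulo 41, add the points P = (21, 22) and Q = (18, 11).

(20, 9)

(21, 22) + (18, 11). λ = (11 - 22)/(18 - 21) ≡ 30/38 mod 41. 38⁻¹ ≡ 27 (mod 41) since 38·27 = 1026 ≡ 1, so λ ≡ 31.
  x = λ² - 21 - 18 = 961 - 39 ≡ 20; y = λ·(21 - 20) - 22 ≡ 9. → (20, 9)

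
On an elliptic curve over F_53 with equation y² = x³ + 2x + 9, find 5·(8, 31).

Write G = (8, 31).
Double-and-add on 5 = (101)₂. Start with G = (8, 31) for the leading 1-bit.
double: tangent at (8, 31): λ = (3·8² + 2)/(2·31) ≡ 35/9. 9⁻¹ ≡ 6 (mod 53), so λ ≡ 35·6 ≡ 51.
  x = λ² - 8 - 8 = 2601 - 16 ≡ 41; y = λ·(8 - 41) - 31 ≡ 35. → (41, 35)
double: tangent at (41, 35): λ = (3·41² + 2)/(2·35) ≡ 10/17. 17⁻¹ ≡ 25 (mod 53), so λ ≡ 10·25 ≡ 38.
  x = λ² - 41 - 41 = 1444 - 82 ≡ 37; y = λ·(41 - 37) - 35 ≡ 11. → (37, 11)
add G: (37, 11) + (8, 31). λ = (31 - 11)/(8 - 37) ≡ 20/24 mod 53. 24⁻¹ ≡ 42 (mod 53), so λ ≡ 45.
  x = λ² - 37 - 8 = 2025 - 45 ≡ 19; y = λ·(37 - 19) - 11 ≡ 4. → (19, 4)

(19, 4)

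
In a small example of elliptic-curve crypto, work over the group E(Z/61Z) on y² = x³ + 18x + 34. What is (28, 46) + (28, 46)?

(24, 4)

tangent at (28, 46): λ = (3·28² + 18)/(2·46) ≡ 52/31. 31⁻¹ ≡ 2 (mod 61), so λ ≡ 52·2 ≡ 43.
  x = λ² - 28 - 28 = 1849 - 56 ≡ 24; y = λ·(28 - 24) - 46 ≡ 4. → (24, 4)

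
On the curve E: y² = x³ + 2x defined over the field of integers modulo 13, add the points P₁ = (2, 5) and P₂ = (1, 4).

(2, 5) + (1, 4). λ = (4 - 5)/(1 - 2) ≡ 12/12 mod 13. 12⁻¹ ≡ 12 (mod 13), so λ ≡ 1.
  x = λ² - 2 - 1 = 1 - 3 ≡ 11; y = λ·(2 - 11) - 5 ≡ 12. → (11, 12)

(11, 12)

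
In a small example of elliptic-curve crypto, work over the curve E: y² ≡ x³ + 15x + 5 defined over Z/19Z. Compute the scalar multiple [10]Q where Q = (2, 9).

(16, 16)

Repeated addition: build up to 10Q.
2Q: tangent at (2, 9): λ = (3·2² + 15)/(2·9) ≡ 8/18. 18⁻¹ ≡ 18 (mod 19), so λ ≡ 8·18 ≡ 11.
  x = λ² - 2 - 2 = 121 - 4 ≡ 3; y = λ·(2 - 3) - 9 ≡ 18. → (3, 18)
3Q: (3, 18) + (2, 9). λ = (9 - 18)/(2 - 3) ≡ 10/18 mod 19. 18⁻¹ ≡ 18 (mod 19) since 18·18 = 324 ≡ 1, so λ ≡ 9.
  x = λ² - 3 - 2 = 81 - 5 ≡ 0; y = λ·(3 - 0) - 18 ≡ 9. → (0, 9)
4Q: (0, 9) + (2, 9). λ = (9 - 9)/(2 - 0) ≡ 0/2 mod 19. 2⁻¹ ≡ 10 (mod 19), so λ ≡ 0.
  x = λ² - 0 - 2 = 0 - 2 ≡ 17; y = λ·(0 - 17) - 9 ≡ 10. → (17, 10)
5Q: (17, 10) + (2, 9). λ = (9 - 10)/(2 - 17) ≡ 18/4 mod 19. 4⁻¹ ≡ 5 (mod 19), so λ ≡ 14.
  x = λ² - 17 - 2 = 196 - 19 ≡ 6; y = λ·(17 - 6) - 10 ≡ 11. → (6, 11)
6Q: (6, 11) + (2, 9). λ = (9 - 11)/(2 - 6) ≡ 17/15 mod 19. 15⁻¹ ≡ 14 (mod 19) since 15·14 = 210 ≡ 1, so λ ≡ 10.
  x = λ² - 6 - 2 = 100 - 8 ≡ 16; y = λ·(6 - 16) - 11 ≡ 3. → (16, 3)
7Q: (16, 3) + (2, 9). λ = (9 - 3)/(2 - 16) ≡ 6/5 mod 19. 5⁻¹ ≡ 4 (mod 19) since 5·4 = 20 ≡ 1, so λ ≡ 5.
  x = λ² - 16 - 2 = 25 - 18 ≡ 7; y = λ·(16 - 7) - 3 ≡ 4. → (7, 4)
8Q: (7, 4) + (2, 9). λ = (9 - 4)/(2 - 7) ≡ 5/14 mod 19. 14⁻¹ ≡ 15 (mod 19), so λ ≡ 18.
  x = λ² - 7 - 2 = 324 - 9 ≡ 11; y = λ·(7 - 11) - 4 ≡ 0. → (11, 0)
9Q: (11, 0) + (2, 9). λ = (9 - 0)/(2 - 11) ≡ 9/10 mod 19. 10⁻¹ ≡ 2 (mod 19) since 10·2 = 20 ≡ 1, so λ ≡ 18.
  x = λ² - 11 - 2 = 324 - 13 ≡ 7; y = λ·(11 - 7) - 0 ≡ 15. → (7, 15)
10Q: (7, 15) + (2, 9). λ = (9 - 15)/(2 - 7) ≡ 13/14 mod 19. 14⁻¹ ≡ 15 (mod 19), so λ ≡ 5.
  x = λ² - 7 - 2 = 25 - 9 ≡ 16; y = λ·(7 - 16) - 15 ≡ 16. → (16, 16)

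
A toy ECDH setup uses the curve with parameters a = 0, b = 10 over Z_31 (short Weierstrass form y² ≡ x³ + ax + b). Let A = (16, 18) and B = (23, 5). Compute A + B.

(16, 18) + (23, 5). λ = (5 - 18)/(23 - 16) ≡ 18/7 mod 31. 7⁻¹ ≡ 9 (mod 31) since 7·9 = 63 ≡ 1, so λ ≡ 7.
  x = λ² - 16 - 23 = 49 - 39 ≡ 10; y = λ·(16 - 10) - 18 ≡ 24. → (10, 24)

(10, 24)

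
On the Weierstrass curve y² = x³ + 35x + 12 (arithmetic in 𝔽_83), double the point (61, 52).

tangent at (61, 52): λ = (3·61² + 35)/(2·52) ≡ 76/21. 21⁻¹ ≡ 4 (mod 83), so λ ≡ 76·4 ≡ 55.
  x = λ² - 61 - 61 = 3025 - 122 ≡ 81; y = λ·(61 - 81) - 52 ≡ 10. → (81, 10)

(81, 10)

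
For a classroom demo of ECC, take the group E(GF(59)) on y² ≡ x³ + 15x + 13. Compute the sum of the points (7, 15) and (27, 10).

(14, 31)

(7, 15) + (27, 10). λ = (10 - 15)/(27 - 7) ≡ 54/20 mod 59. 20⁻¹ ≡ 3 (mod 59), so λ ≡ 44.
  x = λ² - 7 - 27 = 1936 - 34 ≡ 14; y = λ·(7 - 14) - 15 ≡ 31. → (14, 31)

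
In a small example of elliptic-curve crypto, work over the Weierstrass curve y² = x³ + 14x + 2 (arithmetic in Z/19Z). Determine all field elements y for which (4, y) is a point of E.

none

x³ + 14x + 2 = 122 ≡ 8 (mod 19).
8 is a non-residue mod 19; no y exists.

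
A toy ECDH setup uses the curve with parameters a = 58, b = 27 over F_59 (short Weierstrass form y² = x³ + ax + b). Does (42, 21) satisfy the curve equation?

yes

y² = 21² ≡ 28; x³ + 58x + 27 = 76551 ≡ 28 (mod 59). 28 = 28.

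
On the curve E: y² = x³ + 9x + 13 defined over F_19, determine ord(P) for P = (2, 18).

2P: tangent at (2, 18): λ = (3·2² + 9)/(2·18) ≡ 2/17. 17⁻¹ ≡ 9 (mod 19) since 17·9 = 153 ≡ 1, so λ ≡ 2·9 ≡ 18.
  x = λ² - 2 - 2 = 324 - 4 ≡ 16; y = λ·(2 - 16) - 18 ≡ 15. → (16, 15)
3P: (16, 15) + (2, 18). λ = (18 - 15)/(2 - 16) ≡ 3/5 mod 19. 5⁻¹ ≡ 4 (mod 19), so λ ≡ 12.
  x = λ² - 16 - 2 = 144 - 18 ≡ 12; y = λ·(16 - 12) - 15 ≡ 14. → (12, 14)
4P: (12, 14) + (2, 18). λ = (18 - 14)/(2 - 12) ≡ 4/9 mod 19. 9⁻¹ ≡ 17 (mod 19), so λ ≡ 11.
  x = λ² - 12 - 2 = 121 - 14 ≡ 12; y = λ·(12 - 12) - 14 ≡ 5. → (12, 5)
5P: (12, 5) + (2, 18). λ = (18 - 5)/(2 - 12) ≡ 13/9 mod 19. 9⁻¹ ≡ 17 (mod 19), so λ ≡ 12.
  x = λ² - 12 - 2 = 144 - 14 ≡ 16; y = λ·(12 - 16) - 5 ≡ 4. → (16, 4)
6P: (16, 4) + (2, 18). λ = (18 - 4)/(2 - 16) ≡ 14/5 mod 19. 5⁻¹ ≡ 4 (mod 19), so λ ≡ 18.
  x = λ² - 16 - 2 = 324 - 18 ≡ 2; y = λ·(16 - 2) - 4 ≡ 1. → (2, 1)
7P: (2, 1) + (2, 18): same x and y₁ ≡ -y₂, so the sum is ∞.
7P = ∞, so the order is 7.

7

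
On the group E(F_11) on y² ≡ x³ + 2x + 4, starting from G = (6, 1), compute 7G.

Double-and-add on 7 = (111)₂. Start with G = (6, 1) for the leading 1-bit.
double: tangent at (6, 1): λ = (3·6² + 2)/(2·1) ≡ 0/2. 2⁻¹ ≡ 6 (mod 11), so λ ≡ 0·6 ≡ 0.
  x = λ² - 6 - 6 = 0 - 12 ≡ 10; y = λ·(6 - 10) - 1 ≡ 10. → (10, 10)
add G: (10, 10) + (6, 1). λ = (1 - 10)/(6 - 10) ≡ 2/7 mod 11. 7⁻¹ ≡ 8 (mod 11), so λ ≡ 5.
  x = λ² - 10 - 6 = 25 - 16 ≡ 9; y = λ·(10 - 9) - 10 ≡ 6. → (9, 6)
double: tangent at (9, 6): λ = (3·9² + 2)/(2·6) ≡ 3/1. 1⁻¹ ≡ 1 (mod 11), so λ ≡ 3·1 ≡ 3.
  x = λ² - 9 - 9 = 9 - 18 ≡ 2; y = λ·(9 - 2) - 6 ≡ 4. → (2, 4)
add G: (2, 4) + (6, 1). λ = (1 - 4)/(6 - 2) ≡ 8/4 mod 11. 4⁻¹ ≡ 3 (mod 11), so λ ≡ 2.
  x = λ² - 2 - 6 = 4 - 8 ≡ 7; y = λ·(2 - 7) - 4 ≡ 8. → (7, 8)

(7, 8)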